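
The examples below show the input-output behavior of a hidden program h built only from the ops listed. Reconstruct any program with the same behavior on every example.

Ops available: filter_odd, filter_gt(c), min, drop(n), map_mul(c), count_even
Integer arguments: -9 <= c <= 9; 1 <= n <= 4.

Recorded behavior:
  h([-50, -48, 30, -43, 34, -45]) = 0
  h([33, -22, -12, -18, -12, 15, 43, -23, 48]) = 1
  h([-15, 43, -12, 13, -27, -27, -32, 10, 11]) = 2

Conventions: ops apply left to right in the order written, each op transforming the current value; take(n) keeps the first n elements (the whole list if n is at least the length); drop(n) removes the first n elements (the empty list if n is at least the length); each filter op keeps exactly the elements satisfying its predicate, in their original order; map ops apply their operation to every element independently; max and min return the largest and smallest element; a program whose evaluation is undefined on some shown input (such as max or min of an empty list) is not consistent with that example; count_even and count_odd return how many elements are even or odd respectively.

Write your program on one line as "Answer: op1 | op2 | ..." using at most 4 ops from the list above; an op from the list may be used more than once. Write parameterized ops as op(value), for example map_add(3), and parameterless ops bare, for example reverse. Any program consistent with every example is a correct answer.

drop(4) | drop(1) | count_even

Check, running the answer program on each example:
  [-50, -48, 30, -43, 34, -45] -> [34, -45] -> [-45] -> 0
  [33, -22, -12, -18, -12, 15, 43, -23, 48] -> [-12, 15, 43, -23, 48] -> [15, 43, -23, 48] -> 1
  [-15, 43, -12, 13, -27, -27, -32, 10, 11] -> [-27, -27, -32, 10, 11] -> [-27, -32, 10, 11] -> 2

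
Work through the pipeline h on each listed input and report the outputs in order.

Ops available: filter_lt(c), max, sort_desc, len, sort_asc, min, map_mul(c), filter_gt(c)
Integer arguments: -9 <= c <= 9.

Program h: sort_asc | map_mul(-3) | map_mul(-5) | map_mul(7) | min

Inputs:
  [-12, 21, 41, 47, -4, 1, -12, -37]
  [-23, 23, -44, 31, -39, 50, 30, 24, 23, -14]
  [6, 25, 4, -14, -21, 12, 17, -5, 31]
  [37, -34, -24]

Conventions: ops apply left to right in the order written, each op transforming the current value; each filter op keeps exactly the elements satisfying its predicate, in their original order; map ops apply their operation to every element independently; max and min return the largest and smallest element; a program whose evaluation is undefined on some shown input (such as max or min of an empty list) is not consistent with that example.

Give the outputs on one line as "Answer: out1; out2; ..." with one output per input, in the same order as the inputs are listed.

Execution, op by op:
  [-12, 21, 41, 47, -4, 1, -12, -37] -> [-37, -12, -12, -4, 1, 21, 41, 47] -> [111, 36, 36, 12, -3, -63, -123, -141] -> [-555, -180, -180, -60, 15, 315, 615, 705] -> [-3885, -1260, -1260, -420, 105, 2205, 4305, 4935] -> -3885
  [-23, 23, -44, 31, -39, 50, 30, 24, 23, -14] -> [-44, -39, -23, -14, 23, 23, 24, 30, 31, 50] -> [132, 117, 69, 42, -69, -69, -72, -90, -93, -150] -> [-660, -585, -345, -210, 345, 345, 360, 450, 465, 750] -> [-4620, -4095, -2415, -1470, 2415, 2415, 2520, 3150, 3255, 5250] -> -4620
  [6, 25, 4, -14, -21, 12, 17, -5, 31] -> [-21, -14, -5, 4, 6, 12, 17, 25, 31] -> [63, 42, 15, -12, -18, -36, -51, -75, -93] -> [-315, -210, -75, 60, 90, 180, 255, 375, 465] -> [-2205, -1470, -525, 420, 630, 1260, 1785, 2625, 3255] -> -2205
  [37, -34, -24] -> [-34, -24, 37] -> [102, 72, -111] -> [-510, -360, 555] -> [-3570, -2520, 3885] -> -3570

-3885; -4620; -2205; -3570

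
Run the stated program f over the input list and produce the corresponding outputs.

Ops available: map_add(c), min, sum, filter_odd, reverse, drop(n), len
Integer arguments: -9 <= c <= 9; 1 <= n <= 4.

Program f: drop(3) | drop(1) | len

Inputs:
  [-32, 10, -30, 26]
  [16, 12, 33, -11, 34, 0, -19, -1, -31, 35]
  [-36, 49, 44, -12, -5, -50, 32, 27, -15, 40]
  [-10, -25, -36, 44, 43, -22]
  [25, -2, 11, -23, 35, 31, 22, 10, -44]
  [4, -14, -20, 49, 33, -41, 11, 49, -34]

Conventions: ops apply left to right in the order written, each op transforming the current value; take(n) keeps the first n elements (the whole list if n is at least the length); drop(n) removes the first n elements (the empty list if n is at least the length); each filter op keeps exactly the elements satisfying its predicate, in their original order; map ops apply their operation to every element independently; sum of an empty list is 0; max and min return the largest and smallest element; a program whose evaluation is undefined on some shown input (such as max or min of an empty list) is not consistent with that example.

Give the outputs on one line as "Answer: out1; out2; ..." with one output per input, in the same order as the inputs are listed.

0; 6; 6; 2; 5; 5

Execution, op by op:
  [-32, 10, -30, 26] -> [26] -> [] -> 0
  [16, 12, 33, -11, 34, 0, -19, -1, -31, 35] -> [-11, 34, 0, -19, -1, -31, 35] -> [34, 0, -19, -1, -31, 35] -> 6
  [-36, 49, 44, -12, -5, -50, 32, 27, -15, 40] -> [-12, -5, -50, 32, 27, -15, 40] -> [-5, -50, 32, 27, -15, 40] -> 6
  [-10, -25, -36, 44, 43, -22] -> [44, 43, -22] -> [43, -22] -> 2
  [25, -2, 11, -23, 35, 31, 22, 10, -44] -> [-23, 35, 31, 22, 10, -44] -> [35, 31, 22, 10, -44] -> 5
  [4, -14, -20, 49, 33, -41, 11, 49, -34] -> [49, 33, -41, 11, 49, -34] -> [33, -41, 11, 49, -34] -> 5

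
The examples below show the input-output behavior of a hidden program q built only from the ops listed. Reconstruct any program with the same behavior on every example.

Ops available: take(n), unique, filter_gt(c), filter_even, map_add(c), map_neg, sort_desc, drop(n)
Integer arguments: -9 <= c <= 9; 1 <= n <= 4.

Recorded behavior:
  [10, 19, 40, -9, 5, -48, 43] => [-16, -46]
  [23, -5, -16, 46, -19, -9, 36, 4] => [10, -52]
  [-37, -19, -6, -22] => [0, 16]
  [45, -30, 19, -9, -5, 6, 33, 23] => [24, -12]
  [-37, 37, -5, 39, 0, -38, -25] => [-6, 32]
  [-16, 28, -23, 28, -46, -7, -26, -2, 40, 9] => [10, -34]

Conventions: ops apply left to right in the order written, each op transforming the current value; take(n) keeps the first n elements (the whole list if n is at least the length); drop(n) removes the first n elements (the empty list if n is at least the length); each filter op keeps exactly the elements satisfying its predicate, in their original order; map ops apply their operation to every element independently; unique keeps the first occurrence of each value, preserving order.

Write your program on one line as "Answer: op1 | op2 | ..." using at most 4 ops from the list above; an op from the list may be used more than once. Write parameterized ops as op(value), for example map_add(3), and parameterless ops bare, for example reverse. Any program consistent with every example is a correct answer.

map_add(6) | map_neg | filter_even | take(2)

Check, running the answer program on each example:
  [10, 19, 40, -9, 5, -48, 43] -> [16, 25, 46, -3, 11, -42, 49] -> [-16, -25, -46, 3, -11, 42, -49] -> [-16, -46, 42] -> [-16, -46]
  [23, -5, -16, 46, -19, -9, 36, 4] -> [29, 1, -10, 52, -13, -3, 42, 10] -> [-29, -1, 10, -52, 13, 3, -42, -10] -> [10, -52, -42, -10] -> [10, -52]
  [-37, -19, -6, -22] -> [-31, -13, 0, -16] -> [31, 13, 0, 16] -> [0, 16] -> [0, 16]
  [45, -30, 19, -9, -5, 6, 33, 23] -> [51, -24, 25, -3, 1, 12, 39, 29] -> [-51, 24, -25, 3, -1, -12, -39, -29] -> [24, -12] -> [24, -12]
  [-37, 37, -5, 39, 0, -38, -25] -> [-31, 43, 1, 45, 6, -32, -19] -> [31, -43, -1, -45, -6, 32, 19] -> [-6, 32] -> [-6, 32]
  [-16, 28, -23, 28, -46, -7, -26, -2, 40, 9] -> [-10, 34, -17, 34, -40, -1, -20, 4, 46, 15] -> [10, -34, 17, -34, 40, 1, 20, -4, -46, -15] -> [10, -34, -34, 40, 20, -4, -46] -> [10, -34]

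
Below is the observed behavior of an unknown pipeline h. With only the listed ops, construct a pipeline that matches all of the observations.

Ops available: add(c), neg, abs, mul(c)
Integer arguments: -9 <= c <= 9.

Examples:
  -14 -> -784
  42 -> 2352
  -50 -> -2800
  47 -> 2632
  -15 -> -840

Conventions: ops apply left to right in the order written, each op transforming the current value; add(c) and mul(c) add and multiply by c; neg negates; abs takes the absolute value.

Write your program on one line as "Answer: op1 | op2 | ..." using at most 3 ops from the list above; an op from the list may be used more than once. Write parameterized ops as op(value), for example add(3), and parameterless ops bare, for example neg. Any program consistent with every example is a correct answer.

neg | mul(7) | mul(-8)

Check, running the answer program on each example:
  -14 -> 14 -> 98 -> -784
  42 -> -42 -> -294 -> 2352
  -50 -> 50 -> 350 -> -2800
  47 -> -47 -> -329 -> 2632
  -15 -> 15 -> 105 -> -840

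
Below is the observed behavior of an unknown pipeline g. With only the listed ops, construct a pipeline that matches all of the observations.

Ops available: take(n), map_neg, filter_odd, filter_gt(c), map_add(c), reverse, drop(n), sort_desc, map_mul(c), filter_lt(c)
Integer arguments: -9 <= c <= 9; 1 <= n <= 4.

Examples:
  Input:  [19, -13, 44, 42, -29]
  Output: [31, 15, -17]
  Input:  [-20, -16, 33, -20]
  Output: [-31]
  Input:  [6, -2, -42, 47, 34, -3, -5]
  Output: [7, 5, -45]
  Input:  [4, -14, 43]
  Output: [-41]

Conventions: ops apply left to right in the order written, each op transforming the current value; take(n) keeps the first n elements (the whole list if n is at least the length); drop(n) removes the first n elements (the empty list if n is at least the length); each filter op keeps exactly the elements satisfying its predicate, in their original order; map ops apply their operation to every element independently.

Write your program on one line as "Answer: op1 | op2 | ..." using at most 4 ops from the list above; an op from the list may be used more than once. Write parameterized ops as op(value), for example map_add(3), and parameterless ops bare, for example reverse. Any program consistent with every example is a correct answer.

map_neg | map_add(2) | filter_odd | sort_desc

Check, running the answer program on each example:
  [19, -13, 44, 42, -29] -> [-19, 13, -44, -42, 29] -> [-17, 15, -42, -40, 31] -> [-17, 15, 31] -> [31, 15, -17]
  [-20, -16, 33, -20] -> [20, 16, -33, 20] -> [22, 18, -31, 22] -> [-31] -> [-31]
  [6, -2, -42, 47, 34, -3, -5] -> [-6, 2, 42, -47, -34, 3, 5] -> [-4, 4, 44, -45, -32, 5, 7] -> [-45, 5, 7] -> [7, 5, -45]
  [4, -14, 43] -> [-4, 14, -43] -> [-2, 16, -41] -> [-41] -> [-41]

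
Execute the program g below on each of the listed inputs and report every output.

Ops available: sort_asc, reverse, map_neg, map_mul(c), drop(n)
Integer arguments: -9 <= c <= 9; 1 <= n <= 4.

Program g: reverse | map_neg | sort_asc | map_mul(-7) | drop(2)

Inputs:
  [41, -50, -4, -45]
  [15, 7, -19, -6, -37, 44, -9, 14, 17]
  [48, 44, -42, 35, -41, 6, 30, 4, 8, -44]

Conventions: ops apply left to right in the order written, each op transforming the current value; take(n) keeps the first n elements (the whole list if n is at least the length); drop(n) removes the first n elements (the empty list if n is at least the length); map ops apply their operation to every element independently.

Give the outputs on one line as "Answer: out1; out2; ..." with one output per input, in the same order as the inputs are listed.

Execution, op by op:
  [41, -50, -4, -45] -> [-45, -4, -50, 41] -> [45, 4, 50, -41] -> [-41, 4, 45, 50] -> [287, -28, -315, -350] -> [-315, -350]
  [15, 7, -19, -6, -37, 44, -9, 14, 17] -> [17, 14, -9, 44, -37, -6, -19, 7, 15] -> [-17, -14, 9, -44, 37, 6, 19, -7, -15] -> [-44, -17, -15, -14, -7, 6, 9, 19, 37] -> [308, 119, 105, 98, 49, -42, -63, -133, -259] -> [105, 98, 49, -42, -63, -133, -259]
  [48, 44, -42, 35, -41, 6, 30, 4, 8, -44] -> [-44, 8, 4, 30, 6, -41, 35, -42, 44, 48] -> [44, -8, -4, -30, -6, 41, -35, 42, -44, -48] -> [-48, -44, -35, -30, -8, -6, -4, 41, 42, 44] -> [336, 308, 245, 210, 56, 42, 28, -287, -294, -308] -> [245, 210, 56, 42, 28, -287, -294, -308]

[-315, -350]; [105, 98, 49, -42, -63, -133, -259]; [245, 210, 56, 42, 28, -287, -294, -308]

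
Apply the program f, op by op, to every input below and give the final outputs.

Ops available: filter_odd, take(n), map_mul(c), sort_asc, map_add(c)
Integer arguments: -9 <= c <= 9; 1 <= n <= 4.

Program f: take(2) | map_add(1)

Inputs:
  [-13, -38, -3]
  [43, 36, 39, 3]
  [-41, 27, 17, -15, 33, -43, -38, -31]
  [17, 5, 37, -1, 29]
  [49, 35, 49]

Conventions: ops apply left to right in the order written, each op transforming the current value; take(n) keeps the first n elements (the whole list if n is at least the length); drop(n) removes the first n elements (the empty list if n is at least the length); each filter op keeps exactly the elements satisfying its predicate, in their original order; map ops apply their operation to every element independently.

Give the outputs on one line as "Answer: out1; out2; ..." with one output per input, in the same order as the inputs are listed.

Execution, op by op:
  [-13, -38, -3] -> [-13, -38] -> [-12, -37]
  [43, 36, 39, 3] -> [43, 36] -> [44, 37]
  [-41, 27, 17, -15, 33, -43, -38, -31] -> [-41, 27] -> [-40, 28]
  [17, 5, 37, -1, 29] -> [17, 5] -> [18, 6]
  [49, 35, 49] -> [49, 35] -> [50, 36]

[-12, -37]; [44, 37]; [-40, 28]; [18, 6]; [50, 36]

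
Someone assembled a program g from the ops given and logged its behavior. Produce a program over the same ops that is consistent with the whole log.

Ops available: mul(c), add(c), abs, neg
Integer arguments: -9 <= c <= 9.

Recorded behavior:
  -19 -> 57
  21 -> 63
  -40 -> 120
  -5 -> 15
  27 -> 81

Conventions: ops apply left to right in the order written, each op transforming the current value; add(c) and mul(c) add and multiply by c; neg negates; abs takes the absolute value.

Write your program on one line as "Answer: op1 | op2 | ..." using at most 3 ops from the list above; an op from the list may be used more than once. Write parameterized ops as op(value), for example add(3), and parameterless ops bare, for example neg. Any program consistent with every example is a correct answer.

mul(3) | abs

Check, running the answer program on each example:
  -19 -> -57 -> 57
  21 -> 63 -> 63
  -40 -> -120 -> 120
  -5 -> -15 -> 15
  27 -> 81 -> 81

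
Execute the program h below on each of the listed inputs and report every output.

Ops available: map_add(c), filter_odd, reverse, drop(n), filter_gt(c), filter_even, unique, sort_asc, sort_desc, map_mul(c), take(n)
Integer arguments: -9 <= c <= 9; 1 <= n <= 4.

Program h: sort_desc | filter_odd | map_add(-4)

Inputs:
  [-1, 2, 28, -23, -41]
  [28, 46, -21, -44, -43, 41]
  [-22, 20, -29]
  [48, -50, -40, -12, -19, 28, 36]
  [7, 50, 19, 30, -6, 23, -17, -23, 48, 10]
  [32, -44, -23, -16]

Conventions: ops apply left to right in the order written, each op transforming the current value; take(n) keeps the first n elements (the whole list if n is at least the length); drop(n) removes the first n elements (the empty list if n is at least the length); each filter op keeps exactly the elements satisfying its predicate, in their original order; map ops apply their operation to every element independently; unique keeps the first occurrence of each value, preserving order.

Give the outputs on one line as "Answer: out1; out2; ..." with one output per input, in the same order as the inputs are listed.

[-5, -27, -45]; [37, -25, -47]; [-33]; [-23]; [19, 15, 3, -21, -27]; [-27]

Execution, op by op:
  [-1, 2, 28, -23, -41] -> [28, 2, -1, -23, -41] -> [-1, -23, -41] -> [-5, -27, -45]
  [28, 46, -21, -44, -43, 41] -> [46, 41, 28, -21, -43, -44] -> [41, -21, -43] -> [37, -25, -47]
  [-22, 20, -29] -> [20, -22, -29] -> [-29] -> [-33]
  [48, -50, -40, -12, -19, 28, 36] -> [48, 36, 28, -12, -19, -40, -50] -> [-19] -> [-23]
  [7, 50, 19, 30, -6, 23, -17, -23, 48, 10] -> [50, 48, 30, 23, 19, 10, 7, -6, -17, -23] -> [23, 19, 7, -17, -23] -> [19, 15, 3, -21, -27]
  [32, -44, -23, -16] -> [32, -16, -23, -44] -> [-23] -> [-27]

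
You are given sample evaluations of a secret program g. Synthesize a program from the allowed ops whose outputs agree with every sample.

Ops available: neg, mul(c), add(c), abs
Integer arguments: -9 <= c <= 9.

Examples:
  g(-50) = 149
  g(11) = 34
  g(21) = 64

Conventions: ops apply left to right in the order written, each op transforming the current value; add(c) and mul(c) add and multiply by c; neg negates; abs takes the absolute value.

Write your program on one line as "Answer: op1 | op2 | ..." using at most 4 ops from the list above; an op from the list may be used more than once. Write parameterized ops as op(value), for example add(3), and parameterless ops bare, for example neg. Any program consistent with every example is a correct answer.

mul(-3) | add(-1) | abs

Check, running the answer program on each example:
  -50 -> 150 -> 149 -> 149
  11 -> -33 -> -34 -> 34
  21 -> -63 -> -64 -> 64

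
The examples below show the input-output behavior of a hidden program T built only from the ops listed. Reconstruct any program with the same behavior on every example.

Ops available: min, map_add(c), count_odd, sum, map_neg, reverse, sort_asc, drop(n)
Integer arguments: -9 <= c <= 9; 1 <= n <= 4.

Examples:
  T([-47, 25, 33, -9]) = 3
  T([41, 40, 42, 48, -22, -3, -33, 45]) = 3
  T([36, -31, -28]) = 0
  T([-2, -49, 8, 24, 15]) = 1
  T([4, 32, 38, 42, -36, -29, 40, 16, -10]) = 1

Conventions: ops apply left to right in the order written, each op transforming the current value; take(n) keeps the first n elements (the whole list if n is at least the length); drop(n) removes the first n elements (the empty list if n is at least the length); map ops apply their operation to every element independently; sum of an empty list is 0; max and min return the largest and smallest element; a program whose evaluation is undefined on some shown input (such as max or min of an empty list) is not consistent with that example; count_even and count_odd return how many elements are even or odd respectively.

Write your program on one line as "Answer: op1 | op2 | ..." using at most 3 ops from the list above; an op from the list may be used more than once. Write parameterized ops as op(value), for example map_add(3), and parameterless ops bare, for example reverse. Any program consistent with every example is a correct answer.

sort_asc | drop(1) | count_odd

Check, running the answer program on each example:
  [-47, 25, 33, -9] -> [-47, -9, 25, 33] -> [-9, 25, 33] -> 3
  [41, 40, 42, 48, -22, -3, -33, 45] -> [-33, -22, -3, 40, 41, 42, 45, 48] -> [-22, -3, 40, 41, 42, 45, 48] -> 3
  [36, -31, -28] -> [-31, -28, 36] -> [-28, 36] -> 0
  [-2, -49, 8, 24, 15] -> [-49, -2, 8, 15, 24] -> [-2, 8, 15, 24] -> 1
  [4, 32, 38, 42, -36, -29, 40, 16, -10] -> [-36, -29, -10, 4, 16, 32, 38, 40, 42] -> [-29, -10, 4, 16, 32, 38, 40, 42] -> 1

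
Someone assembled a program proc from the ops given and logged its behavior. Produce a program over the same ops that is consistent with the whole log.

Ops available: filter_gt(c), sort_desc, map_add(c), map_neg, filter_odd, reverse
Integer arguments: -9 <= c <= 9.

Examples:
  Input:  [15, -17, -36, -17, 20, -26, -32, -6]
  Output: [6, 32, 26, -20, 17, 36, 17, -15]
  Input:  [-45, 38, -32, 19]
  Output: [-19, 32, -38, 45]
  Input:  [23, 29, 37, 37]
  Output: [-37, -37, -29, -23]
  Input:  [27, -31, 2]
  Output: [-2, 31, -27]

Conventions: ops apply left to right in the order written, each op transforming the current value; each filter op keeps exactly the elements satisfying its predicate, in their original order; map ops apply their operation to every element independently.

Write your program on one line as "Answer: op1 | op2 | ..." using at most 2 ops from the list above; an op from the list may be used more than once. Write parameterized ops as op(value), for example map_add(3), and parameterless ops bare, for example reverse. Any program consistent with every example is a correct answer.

reverse | map_neg

Check, running the answer program on each example:
  [15, -17, -36, -17, 20, -26, -32, -6] -> [-6, -32, -26, 20, -17, -36, -17, 15] -> [6, 32, 26, -20, 17, 36, 17, -15]
  [-45, 38, -32, 19] -> [19, -32, 38, -45] -> [-19, 32, -38, 45]
  [23, 29, 37, 37] -> [37, 37, 29, 23] -> [-37, -37, -29, -23]
  [27, -31, 2] -> [2, -31, 27] -> [-2, 31, -27]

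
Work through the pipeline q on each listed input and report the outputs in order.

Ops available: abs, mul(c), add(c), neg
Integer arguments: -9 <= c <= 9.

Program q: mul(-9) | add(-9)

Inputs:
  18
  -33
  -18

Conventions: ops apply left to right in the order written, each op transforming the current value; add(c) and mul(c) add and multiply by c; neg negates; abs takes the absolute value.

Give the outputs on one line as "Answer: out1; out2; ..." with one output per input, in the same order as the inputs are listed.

-171; 288; 153

Execution, op by op:
  18 -> -162 -> -171
  -33 -> 297 -> 288
  -18 -> 162 -> 153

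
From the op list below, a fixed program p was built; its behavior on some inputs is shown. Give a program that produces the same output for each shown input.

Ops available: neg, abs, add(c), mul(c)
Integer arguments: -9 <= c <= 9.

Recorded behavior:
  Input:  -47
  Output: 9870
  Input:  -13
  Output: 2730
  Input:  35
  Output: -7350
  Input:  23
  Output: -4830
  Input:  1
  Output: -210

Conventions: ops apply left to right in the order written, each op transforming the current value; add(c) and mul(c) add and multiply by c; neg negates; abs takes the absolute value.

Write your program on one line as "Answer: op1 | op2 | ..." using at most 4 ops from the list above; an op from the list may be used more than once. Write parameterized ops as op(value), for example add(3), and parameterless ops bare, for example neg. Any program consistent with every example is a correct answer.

mul(-6) | mul(-7) | mul(5) | neg

Check, running the answer program on each example:
  -47 -> 282 -> -1974 -> -9870 -> 9870
  -13 -> 78 -> -546 -> -2730 -> 2730
  35 -> -210 -> 1470 -> 7350 -> -7350
  23 -> -138 -> 966 -> 4830 -> -4830
  1 -> -6 -> 42 -> 210 -> -210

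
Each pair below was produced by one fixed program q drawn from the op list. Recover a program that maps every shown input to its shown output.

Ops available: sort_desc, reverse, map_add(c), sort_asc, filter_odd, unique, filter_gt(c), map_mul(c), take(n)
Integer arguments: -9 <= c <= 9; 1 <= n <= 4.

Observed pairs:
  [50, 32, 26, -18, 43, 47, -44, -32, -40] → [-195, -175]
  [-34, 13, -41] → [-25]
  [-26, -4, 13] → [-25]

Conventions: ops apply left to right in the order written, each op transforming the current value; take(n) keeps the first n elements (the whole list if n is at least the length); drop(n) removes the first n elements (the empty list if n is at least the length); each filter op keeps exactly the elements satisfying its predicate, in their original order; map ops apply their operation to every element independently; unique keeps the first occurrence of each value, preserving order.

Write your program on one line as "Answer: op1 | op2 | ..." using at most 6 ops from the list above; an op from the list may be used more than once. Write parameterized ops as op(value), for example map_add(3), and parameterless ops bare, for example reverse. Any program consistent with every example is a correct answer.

sort_desc | filter_gt(-7) | map_add(-8) | map_mul(-5) | filter_odd

Check, running the answer program on each example:
  [50, 32, 26, -18, 43, 47, -44, -32, -40] -> [50, 47, 43, 32, 26, -18, -32, -40, -44] -> [50, 47, 43, 32, 26] -> [42, 39, 35, 24, 18] -> [-210, -195, -175, -120, -90] -> [-195, -175]
  [-34, 13, -41] -> [13, -34, -41] -> [13] -> [5] -> [-25] -> [-25]
  [-26, -4, 13] -> [13, -4, -26] -> [13, -4] -> [5, -12] -> [-25, 60] -> [-25]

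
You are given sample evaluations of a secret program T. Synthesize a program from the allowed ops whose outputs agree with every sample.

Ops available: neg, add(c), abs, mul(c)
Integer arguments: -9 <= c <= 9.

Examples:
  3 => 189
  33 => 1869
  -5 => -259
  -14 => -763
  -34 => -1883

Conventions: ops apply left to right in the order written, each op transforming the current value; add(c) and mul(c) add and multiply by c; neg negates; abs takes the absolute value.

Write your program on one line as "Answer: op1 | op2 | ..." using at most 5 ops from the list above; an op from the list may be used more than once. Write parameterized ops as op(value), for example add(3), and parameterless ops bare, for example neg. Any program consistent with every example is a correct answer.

mul(4) | mul(-2) | neg | add(3) | mul(7)

Check, running the answer program on each example:
  3 -> 12 -> -24 -> 24 -> 27 -> 189
  33 -> 132 -> -264 -> 264 -> 267 -> 1869
  -5 -> -20 -> 40 -> -40 -> -37 -> -259
  -14 -> -56 -> 112 -> -112 -> -109 -> -763
  -34 -> -136 -> 272 -> -272 -> -269 -> -1883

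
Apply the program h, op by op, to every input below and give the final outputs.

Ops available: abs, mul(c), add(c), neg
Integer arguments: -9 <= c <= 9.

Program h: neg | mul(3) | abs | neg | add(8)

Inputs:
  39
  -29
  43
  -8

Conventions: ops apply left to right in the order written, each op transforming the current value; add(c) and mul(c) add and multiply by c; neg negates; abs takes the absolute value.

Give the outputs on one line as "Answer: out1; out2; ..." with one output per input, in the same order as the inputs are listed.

Execution, op by op:
  39 -> -39 -> -117 -> 117 -> -117 -> -109
  -29 -> 29 -> 87 -> 87 -> -87 -> -79
  43 -> -43 -> -129 -> 129 -> -129 -> -121
  -8 -> 8 -> 24 -> 24 -> -24 -> -16

-109; -79; -121; -16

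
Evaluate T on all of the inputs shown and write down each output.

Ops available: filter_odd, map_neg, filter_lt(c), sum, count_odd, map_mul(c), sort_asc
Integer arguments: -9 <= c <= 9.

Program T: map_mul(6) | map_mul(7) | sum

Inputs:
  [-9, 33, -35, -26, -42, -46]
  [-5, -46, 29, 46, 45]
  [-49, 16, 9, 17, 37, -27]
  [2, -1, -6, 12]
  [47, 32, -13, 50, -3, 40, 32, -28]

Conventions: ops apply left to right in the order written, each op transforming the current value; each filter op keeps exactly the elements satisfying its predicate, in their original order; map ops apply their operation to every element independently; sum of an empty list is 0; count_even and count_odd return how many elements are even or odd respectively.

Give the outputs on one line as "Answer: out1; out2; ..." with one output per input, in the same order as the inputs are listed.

Execution, op by op:
  [-9, 33, -35, -26, -42, -46] -> [-54, 198, -210, -156, -252, -276] -> [-378, 1386, -1470, -1092, -1764, -1932] -> -5250
  [-5, -46, 29, 46, 45] -> [-30, -276, 174, 276, 270] -> [-210, -1932, 1218, 1932, 1890] -> 2898
  [-49, 16, 9, 17, 37, -27] -> [-294, 96, 54, 102, 222, -162] -> [-2058, 672, 378, 714, 1554, -1134] -> 126
  [2, -1, -6, 12] -> [12, -6, -36, 72] -> [84, -42, -252, 504] -> 294
  [47, 32, -13, 50, -3, 40, 32, -28] -> [282, 192, -78, 300, -18, 240, 192, -168] -> [1974, 1344, -546, 2100, -126, 1680, 1344, -1176] -> 6594

-5250; 2898; 126; 294; 6594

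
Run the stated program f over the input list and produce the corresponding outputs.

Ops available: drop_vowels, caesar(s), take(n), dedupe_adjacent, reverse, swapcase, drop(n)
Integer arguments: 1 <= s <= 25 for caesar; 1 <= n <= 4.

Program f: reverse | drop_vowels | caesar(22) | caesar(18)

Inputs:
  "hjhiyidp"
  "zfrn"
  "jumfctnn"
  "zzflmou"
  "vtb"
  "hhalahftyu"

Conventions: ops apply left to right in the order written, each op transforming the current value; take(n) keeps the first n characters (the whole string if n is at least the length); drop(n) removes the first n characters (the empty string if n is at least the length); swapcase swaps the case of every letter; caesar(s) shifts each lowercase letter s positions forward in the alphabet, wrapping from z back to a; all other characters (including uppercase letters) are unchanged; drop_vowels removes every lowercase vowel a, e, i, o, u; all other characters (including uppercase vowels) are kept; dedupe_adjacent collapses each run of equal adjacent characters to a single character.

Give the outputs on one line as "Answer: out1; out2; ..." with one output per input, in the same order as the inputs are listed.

Execution, op by op:
  "hjhiyidp" -> "pdiyihjh" -> "pdyhjh" -> "lzudfd" -> "drmvxv"
  "zfrn" -> "nrfz" -> "nrfz" -> "jnbv" -> "bftn"
  "jumfctnn" -> "nntcfmuj" -> "nntcfmj" -> "jjpybif" -> "bbhqtax"
  "zzflmou" -> "uomlfzz" -> "mlfzz" -> "ihbvv" -> "aztnn"
  "vtb" -> "btv" -> "btv" -> "xpr" -> "phj"
  "hhalahftyu" -> "uytfhalahh" -> "ytfhlhh" -> "upbdhdd" -> "mhtvzvv"

"drmvxv"; "bftn"; "bbhqtax"; "aztnn"; "phj"; "mhtvzvv"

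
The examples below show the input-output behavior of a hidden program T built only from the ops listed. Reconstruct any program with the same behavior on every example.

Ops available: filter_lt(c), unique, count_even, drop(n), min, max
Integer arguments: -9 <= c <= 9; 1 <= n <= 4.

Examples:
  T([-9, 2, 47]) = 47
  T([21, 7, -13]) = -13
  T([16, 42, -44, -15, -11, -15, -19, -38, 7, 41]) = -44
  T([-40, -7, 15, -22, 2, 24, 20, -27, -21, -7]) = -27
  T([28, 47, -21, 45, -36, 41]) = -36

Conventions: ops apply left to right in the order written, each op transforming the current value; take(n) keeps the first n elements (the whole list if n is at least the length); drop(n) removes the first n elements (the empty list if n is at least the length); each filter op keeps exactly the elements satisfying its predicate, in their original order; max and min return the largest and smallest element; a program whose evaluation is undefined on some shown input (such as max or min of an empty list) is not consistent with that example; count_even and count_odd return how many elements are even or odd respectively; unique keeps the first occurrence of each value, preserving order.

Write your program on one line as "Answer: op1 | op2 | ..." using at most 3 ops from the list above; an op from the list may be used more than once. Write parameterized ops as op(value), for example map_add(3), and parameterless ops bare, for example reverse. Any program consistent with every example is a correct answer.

drop(2) | min

Check, running the answer program on each example:
  [-9, 2, 47] -> [47] -> 47
  [21, 7, -13] -> [-13] -> -13
  [16, 42, -44, -15, -11, -15, -19, -38, 7, 41] -> [-44, -15, -11, -15, -19, -38, 7, 41] -> -44
  [-40, -7, 15, -22, 2, 24, 20, -27, -21, -7] -> [15, -22, 2, 24, 20, -27, -21, -7] -> -27
  [28, 47, -21, 45, -36, 41] -> [-21, 45, -36, 41] -> -36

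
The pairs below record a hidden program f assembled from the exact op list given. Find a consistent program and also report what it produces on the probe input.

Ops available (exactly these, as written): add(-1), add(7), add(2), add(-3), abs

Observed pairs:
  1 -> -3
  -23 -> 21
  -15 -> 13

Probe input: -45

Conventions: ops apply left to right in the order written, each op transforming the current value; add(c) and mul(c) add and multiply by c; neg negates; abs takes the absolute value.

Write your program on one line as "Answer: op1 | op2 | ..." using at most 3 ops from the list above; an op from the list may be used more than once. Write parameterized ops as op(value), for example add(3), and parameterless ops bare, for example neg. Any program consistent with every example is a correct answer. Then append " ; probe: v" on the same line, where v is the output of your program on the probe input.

add(-1) | abs | add(-3) ; probe: 43

Check, running the answer program on each example:
  1 -> 0 -> 0 -> -3
  -23 -> -24 -> 24 -> 21
  -15 -> -16 -> 16 -> 13
  probe: -45 -> -46 -> 46 -> 43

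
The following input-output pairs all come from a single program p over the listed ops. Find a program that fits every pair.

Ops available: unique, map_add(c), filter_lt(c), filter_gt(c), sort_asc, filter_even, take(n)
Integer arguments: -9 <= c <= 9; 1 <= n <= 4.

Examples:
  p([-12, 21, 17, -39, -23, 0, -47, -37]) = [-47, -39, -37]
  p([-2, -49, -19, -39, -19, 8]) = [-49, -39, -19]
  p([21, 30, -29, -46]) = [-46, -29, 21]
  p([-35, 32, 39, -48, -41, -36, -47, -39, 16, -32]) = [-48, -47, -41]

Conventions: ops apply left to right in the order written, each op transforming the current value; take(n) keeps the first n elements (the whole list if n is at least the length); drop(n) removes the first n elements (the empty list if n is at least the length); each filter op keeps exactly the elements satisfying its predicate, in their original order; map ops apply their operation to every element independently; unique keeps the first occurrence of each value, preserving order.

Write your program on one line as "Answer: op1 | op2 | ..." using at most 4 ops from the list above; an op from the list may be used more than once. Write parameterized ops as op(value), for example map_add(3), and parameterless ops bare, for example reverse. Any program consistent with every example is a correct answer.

sort_asc | unique | take(3)

Check, running the answer program on each example:
  [-12, 21, 17, -39, -23, 0, -47, -37] -> [-47, -39, -37, -23, -12, 0, 17, 21] -> [-47, -39, -37, -23, -12, 0, 17, 21] -> [-47, -39, -37]
  [-2, -49, -19, -39, -19, 8] -> [-49, -39, -19, -19, -2, 8] -> [-49, -39, -19, -2, 8] -> [-49, -39, -19]
  [21, 30, -29, -46] -> [-46, -29, 21, 30] -> [-46, -29, 21, 30] -> [-46, -29, 21]
  [-35, 32, 39, -48, -41, -36, -47, -39, 16, -32] -> [-48, -47, -41, -39, -36, -35, -32, 16, 32, 39] -> [-48, -47, -41, -39, -36, -35, -32, 16, 32, 39] -> [-48, -47, -41]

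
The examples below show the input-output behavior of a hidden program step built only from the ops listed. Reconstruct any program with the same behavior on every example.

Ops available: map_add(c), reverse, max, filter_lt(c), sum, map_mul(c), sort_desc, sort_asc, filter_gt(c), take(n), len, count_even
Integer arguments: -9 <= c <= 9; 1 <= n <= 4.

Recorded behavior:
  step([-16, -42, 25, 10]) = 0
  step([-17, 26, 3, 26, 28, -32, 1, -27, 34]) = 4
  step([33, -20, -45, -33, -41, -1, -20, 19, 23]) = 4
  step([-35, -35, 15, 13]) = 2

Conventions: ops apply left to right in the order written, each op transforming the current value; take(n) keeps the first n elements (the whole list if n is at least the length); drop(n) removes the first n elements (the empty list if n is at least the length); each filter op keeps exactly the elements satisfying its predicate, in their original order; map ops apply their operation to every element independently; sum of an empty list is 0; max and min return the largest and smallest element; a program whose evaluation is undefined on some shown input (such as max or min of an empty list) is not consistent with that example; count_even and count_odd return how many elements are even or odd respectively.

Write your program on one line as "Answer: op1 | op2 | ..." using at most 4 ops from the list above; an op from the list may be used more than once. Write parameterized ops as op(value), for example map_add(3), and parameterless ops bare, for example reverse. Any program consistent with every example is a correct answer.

sort_desc | map_add(-7) | filter_lt(0) | count_even

Check, running the answer program on each example:
  [-16, -42, 25, 10] -> [25, 10, -16, -42] -> [18, 3, -23, -49] -> [-23, -49] -> 0
  [-17, 26, 3, 26, 28, -32, 1, -27, 34] -> [34, 28, 26, 26, 3, 1, -17, -27, -32] -> [27, 21, 19, 19, -4, -6, -24, -34, -39] -> [-4, -6, -24, -34, -39] -> 4
  [33, -20, -45, -33, -41, -1, -20, 19, 23] -> [33, 23, 19, -1, -20, -20, -33, -41, -45] -> [26, 16, 12, -8, -27, -27, -40, -48, -52] -> [-8, -27, -27, -40, -48, -52] -> 4
  [-35, -35, 15, 13] -> [15, 13, -35, -35] -> [8, 6, -42, -42] -> [-42, -42] -> 2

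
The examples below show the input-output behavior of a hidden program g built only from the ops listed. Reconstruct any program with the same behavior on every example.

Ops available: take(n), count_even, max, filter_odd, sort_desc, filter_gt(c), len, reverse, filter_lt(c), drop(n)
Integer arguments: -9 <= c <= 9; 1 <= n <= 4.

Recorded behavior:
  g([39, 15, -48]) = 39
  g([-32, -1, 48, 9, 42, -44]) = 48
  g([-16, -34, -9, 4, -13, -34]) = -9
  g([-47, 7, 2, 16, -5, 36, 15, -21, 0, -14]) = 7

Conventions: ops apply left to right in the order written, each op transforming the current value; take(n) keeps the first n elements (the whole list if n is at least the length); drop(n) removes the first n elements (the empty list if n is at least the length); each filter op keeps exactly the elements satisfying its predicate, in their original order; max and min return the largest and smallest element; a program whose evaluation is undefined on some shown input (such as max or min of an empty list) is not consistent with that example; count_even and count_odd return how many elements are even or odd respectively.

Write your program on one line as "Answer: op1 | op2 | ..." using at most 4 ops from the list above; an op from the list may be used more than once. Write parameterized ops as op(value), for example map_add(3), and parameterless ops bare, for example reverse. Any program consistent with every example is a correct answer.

take(3) | sort_desc | max

Check, running the answer program on each example:
  [39, 15, -48] -> [39, 15, -48] -> [39, 15, -48] -> 39
  [-32, -1, 48, 9, 42, -44] -> [-32, -1, 48] -> [48, -1, -32] -> 48
  [-16, -34, -9, 4, -13, -34] -> [-16, -34, -9] -> [-9, -16, -34] -> -9
  [-47, 7, 2, 16, -5, 36, 15, -21, 0, -14] -> [-47, 7, 2] -> [7, 2, -47] -> 7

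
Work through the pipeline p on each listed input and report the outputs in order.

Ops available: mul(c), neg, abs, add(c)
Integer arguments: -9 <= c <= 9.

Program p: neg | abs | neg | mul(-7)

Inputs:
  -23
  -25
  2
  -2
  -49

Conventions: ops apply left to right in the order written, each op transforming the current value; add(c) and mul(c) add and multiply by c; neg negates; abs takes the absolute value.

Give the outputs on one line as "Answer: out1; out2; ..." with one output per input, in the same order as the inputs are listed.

161; 175; 14; 14; 343

Execution, op by op:
  -23 -> 23 -> 23 -> -23 -> 161
  -25 -> 25 -> 25 -> -25 -> 175
  2 -> -2 -> 2 -> -2 -> 14
  -2 -> 2 -> 2 -> -2 -> 14
  -49 -> 49 -> 49 -> -49 -> 343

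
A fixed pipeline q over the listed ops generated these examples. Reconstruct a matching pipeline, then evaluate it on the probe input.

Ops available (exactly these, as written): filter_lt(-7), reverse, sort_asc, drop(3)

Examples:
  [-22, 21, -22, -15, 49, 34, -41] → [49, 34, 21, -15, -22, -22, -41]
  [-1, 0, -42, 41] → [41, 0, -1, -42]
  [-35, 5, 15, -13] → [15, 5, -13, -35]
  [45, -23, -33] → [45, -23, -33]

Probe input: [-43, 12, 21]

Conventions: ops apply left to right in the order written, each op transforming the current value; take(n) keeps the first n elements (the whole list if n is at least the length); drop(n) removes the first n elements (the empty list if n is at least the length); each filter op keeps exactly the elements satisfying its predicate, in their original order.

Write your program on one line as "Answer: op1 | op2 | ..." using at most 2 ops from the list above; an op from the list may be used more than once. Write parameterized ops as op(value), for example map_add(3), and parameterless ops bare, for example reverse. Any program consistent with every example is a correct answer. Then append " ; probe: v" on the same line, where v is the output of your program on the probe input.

sort_asc | reverse ; probe: [21, 12, -43]

Check, running the answer program on each example:
  [-22, 21, -22, -15, 49, 34, -41] -> [-41, -22, -22, -15, 21, 34, 49] -> [49, 34, 21, -15, -22, -22, -41]
  [-1, 0, -42, 41] -> [-42, -1, 0, 41] -> [41, 0, -1, -42]
  [-35, 5, 15, -13] -> [-35, -13, 5, 15] -> [15, 5, -13, -35]
  [45, -23, -33] -> [-33, -23, 45] -> [45, -23, -33]
  probe: [-43, 12, 21] -> [-43, 12, 21] -> [21, 12, -43]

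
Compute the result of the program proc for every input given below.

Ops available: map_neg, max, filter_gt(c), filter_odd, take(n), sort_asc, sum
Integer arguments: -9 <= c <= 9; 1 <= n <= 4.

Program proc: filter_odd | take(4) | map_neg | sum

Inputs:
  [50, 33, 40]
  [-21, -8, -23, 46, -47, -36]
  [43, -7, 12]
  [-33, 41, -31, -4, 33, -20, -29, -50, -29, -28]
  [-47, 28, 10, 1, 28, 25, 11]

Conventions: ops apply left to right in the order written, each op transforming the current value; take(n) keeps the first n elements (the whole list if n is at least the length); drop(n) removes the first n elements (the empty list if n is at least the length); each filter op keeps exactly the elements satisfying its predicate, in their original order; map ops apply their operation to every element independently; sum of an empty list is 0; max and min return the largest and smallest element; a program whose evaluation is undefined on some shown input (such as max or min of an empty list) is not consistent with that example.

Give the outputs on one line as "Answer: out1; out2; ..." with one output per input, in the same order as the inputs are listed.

-33; 91; -36; -10; 10

Execution, op by op:
  [50, 33, 40] -> [33] -> [33] -> [-33] -> -33
  [-21, -8, -23, 46, -47, -36] -> [-21, -23, -47] -> [-21, -23, -47] -> [21, 23, 47] -> 91
  [43, -7, 12] -> [43, -7] -> [43, -7] -> [-43, 7] -> -36
  [-33, 41, -31, -4, 33, -20, -29, -50, -29, -28] -> [-33, 41, -31, 33, -29, -29] -> [-33, 41, -31, 33] -> [33, -41, 31, -33] -> -10
  [-47, 28, 10, 1, 28, 25, 11] -> [-47, 1, 25, 11] -> [-47, 1, 25, 11] -> [47, -1, -25, -11] -> 10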